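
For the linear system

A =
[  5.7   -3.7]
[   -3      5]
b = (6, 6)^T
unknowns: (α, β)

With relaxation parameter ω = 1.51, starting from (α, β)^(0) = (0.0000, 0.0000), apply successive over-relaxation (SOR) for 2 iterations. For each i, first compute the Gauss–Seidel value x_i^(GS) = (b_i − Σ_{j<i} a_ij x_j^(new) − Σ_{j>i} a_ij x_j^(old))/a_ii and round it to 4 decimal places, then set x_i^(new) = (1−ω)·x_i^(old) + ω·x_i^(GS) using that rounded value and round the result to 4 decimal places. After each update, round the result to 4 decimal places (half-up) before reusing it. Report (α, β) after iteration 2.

Iteration 1:
  α: GS value = (6 - (-3.7)·0.0000) / (5.7) = 1.0526;  α ← (1−ω)·0.0000 + ω·1.0526 = 1.5894
  β: GS value = (6 - (-3)·1.5894) / (5) = 2.1536;  β ← (1−ω)·0.0000 + ω·2.1536 = 3.2519
Iteration 2:
  α: GS value = (6 - (-3.7)·3.2519) / (5.7) = 3.1635;  α ← (1−ω)·1.5894 + ω·3.1635 = 3.9663
  β: GS value = (6 - (-3)·3.9663) / (5) = 3.5798;  β ← (1−ω)·3.2519 + ω·3.5798 = 3.7470

(3.9663, 3.7470)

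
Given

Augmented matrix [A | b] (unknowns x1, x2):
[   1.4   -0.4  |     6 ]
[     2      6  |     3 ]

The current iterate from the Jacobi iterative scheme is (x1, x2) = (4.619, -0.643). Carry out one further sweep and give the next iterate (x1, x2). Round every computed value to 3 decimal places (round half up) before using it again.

One sweep:
  x1 = (6 - (-0.4)·-0.643) / (1.4) = 4.102
  x2 = (3 - (2)·4.619) / (6) = -1.040

(4.102, -1.040)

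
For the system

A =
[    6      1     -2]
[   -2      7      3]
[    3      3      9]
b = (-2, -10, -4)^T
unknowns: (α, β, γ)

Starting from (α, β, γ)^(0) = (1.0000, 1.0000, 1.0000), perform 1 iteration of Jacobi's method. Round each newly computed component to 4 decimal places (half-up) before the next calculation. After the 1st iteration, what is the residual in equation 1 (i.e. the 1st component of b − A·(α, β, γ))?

-1.6506

Iteration 1:
  α = (-2 - (1)·1.0000 - (-2)·1.0000) / (6) = -0.1667
  β = (-10 - (-2)·1.0000 - (3)·1.0000) / (7) = -1.5714
  γ = (-4 - (3)·1.0000 - (3)·1.0000) / (9) = -1.1111
Residual b − A·x = (-1.6506, 3.9997, 11.2142)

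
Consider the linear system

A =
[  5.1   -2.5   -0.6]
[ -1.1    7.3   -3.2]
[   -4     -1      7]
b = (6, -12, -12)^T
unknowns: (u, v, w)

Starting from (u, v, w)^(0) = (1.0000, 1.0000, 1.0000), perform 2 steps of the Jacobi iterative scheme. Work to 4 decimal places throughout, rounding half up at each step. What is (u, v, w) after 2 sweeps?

Iteration 1:
  u = (6 - (-2.5)·1.0000 - (-0.6)·1.0000) / (5.1) = 1.7843
  v = (-12 - (-1.1)·1.0000 - (-3.2)·1.0000) / (7.3) = -1.0548
  w = (-12 - (-4)·1.0000 - (-1)·1.0000) / (7) = -1.0000
Iteration 2:
  u = (6 - (-2.5)·-1.0548 - (-0.6)·-1.0000) / (5.1) = 0.5418
  v = (-12 - (-1.1)·1.7843 - (-3.2)·-1.0000) / (7.3) = -1.8133
  w = (-12 - (-4)·1.7843 - (-1)·-1.0548) / (7) = -0.8454

(0.5418, -1.8133, -0.8454)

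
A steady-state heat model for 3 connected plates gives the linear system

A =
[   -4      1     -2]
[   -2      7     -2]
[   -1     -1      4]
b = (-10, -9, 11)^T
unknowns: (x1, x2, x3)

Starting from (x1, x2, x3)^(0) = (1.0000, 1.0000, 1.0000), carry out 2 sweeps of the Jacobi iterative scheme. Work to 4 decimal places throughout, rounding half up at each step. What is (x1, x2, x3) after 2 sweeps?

(0.6964, 0.2857, 3.1339)

Iteration 1:
  x1 = (-10 - (1)·1.0000 - (-2)·1.0000) / (-4) = 2.2500
  x2 = (-9 - (-2)·1.0000 - (-2)·1.0000) / (7) = -0.7143
  x3 = (11 - (-1)·1.0000 - (-1)·1.0000) / (4) = 3.2500
Iteration 2:
  x1 = (-10 - (1)·-0.7143 - (-2)·3.2500) / (-4) = 0.6964
  x2 = (-9 - (-2)·2.2500 - (-2)·3.2500) / (7) = 0.2857
  x3 = (11 - (-1)·2.2500 - (-1)·-0.7143) / (4) = 3.1339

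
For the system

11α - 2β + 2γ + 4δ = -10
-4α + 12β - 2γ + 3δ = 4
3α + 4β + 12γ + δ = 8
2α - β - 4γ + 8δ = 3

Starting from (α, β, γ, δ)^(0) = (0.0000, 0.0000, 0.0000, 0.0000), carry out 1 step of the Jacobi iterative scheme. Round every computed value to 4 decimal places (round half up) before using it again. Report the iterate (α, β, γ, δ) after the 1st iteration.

Iteration 1:
  α = (-10 - (-2)·0.0000 - (2)·0.0000 - (4)·0.0000) / (11) = -0.9091
  β = (4 - (-4)·0.0000 - (-2)·0.0000 - (3)·0.0000) / (12) = 0.3333
  γ = (8 - (3)·0.0000 - (4)·0.0000 - (1)·0.0000) / (12) = 0.6667
  δ = (3 - (2)·0.0000 - (-1)·0.0000 - (-4)·0.0000) / (8) = 0.3750

(-0.9091, 0.3333, 0.6667, 0.3750)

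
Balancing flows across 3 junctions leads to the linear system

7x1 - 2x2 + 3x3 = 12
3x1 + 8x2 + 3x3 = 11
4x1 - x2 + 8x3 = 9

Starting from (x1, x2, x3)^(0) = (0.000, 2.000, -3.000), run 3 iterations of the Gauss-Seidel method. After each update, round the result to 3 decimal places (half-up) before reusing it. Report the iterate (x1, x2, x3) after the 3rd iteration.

(1.885, 0.638, 0.262)

Iteration 1:
  x1 = (12 - (-2)·2.000 - (3)·-3.000) / (7) = 3.571
  x2 = (11 - (3)·3.571 - (3)·-3.000) / (8) = 1.161
  x3 = (9 - (4)·3.571 - (-1)·1.161) / (8) = -0.515
Iteration 2:
  x1 = (12 - (-2)·1.161 - (3)·-0.515) / (7) = 2.267
  x2 = (11 - (3)·2.267 - (3)·-0.515) / (8) = 0.718
  x3 = (9 - (4)·2.267 - (-1)·0.718) / (8) = 0.081
Iteration 3:
  x1 = (12 - (-2)·0.718 - (3)·0.081) / (7) = 1.885
  x2 = (11 - (3)·1.885 - (3)·0.081) / (8) = 0.638
  x3 = (9 - (4)·1.885 - (-1)·0.638) / (8) = 0.262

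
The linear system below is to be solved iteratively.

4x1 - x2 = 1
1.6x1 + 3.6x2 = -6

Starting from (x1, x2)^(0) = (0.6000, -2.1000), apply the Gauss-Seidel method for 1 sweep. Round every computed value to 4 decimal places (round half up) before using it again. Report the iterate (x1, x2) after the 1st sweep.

Iteration 1:
  x1 = (1 - (-1)·-2.1000) / (4) = -0.2750
  x2 = (-6 - (1.6)·-0.2750) / (3.6) = -1.5444

(-0.2750, -1.5444)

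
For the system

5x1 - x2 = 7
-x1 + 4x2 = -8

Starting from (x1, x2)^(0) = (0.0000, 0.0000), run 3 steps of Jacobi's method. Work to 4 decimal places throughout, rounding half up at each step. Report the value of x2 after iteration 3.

-1.7500

Iteration 1:
  x1 = (7 - (-1)·0.0000) / (5) = 1.4000
  x2 = (-8 - (-1)·0.0000) / (4) = -2.0000
Iteration 2:
  x1 = (7 - (-1)·-2.0000) / (5) = 1.0000
  x2 = (-8 - (-1)·1.4000) / (4) = -1.6500
Iteration 3:
  x1 = (7 - (-1)·-1.6500) / (5) = 1.0700
  x2 = (-8 - (-1)·1.0000) / (4) = -1.7500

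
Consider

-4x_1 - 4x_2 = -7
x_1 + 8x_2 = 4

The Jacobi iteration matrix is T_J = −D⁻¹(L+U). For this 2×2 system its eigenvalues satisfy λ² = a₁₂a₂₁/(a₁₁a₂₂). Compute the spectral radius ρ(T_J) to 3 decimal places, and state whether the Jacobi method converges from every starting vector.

0.354

a₁₂a₂₁/(a₁₁a₂₂) = (-4)·(1) / ((-4)·(8)) = 0.125000
ρ = √|0.125000| = √0.125000 = 0.354
ρ < 1, so Jacobi converges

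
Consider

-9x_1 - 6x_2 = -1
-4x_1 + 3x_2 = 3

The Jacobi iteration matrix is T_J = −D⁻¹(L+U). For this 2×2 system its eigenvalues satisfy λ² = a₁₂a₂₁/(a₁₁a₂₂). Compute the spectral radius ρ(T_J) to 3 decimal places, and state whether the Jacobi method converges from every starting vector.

a₁₂a₂₁/(a₁₁a₂₂) = (-6)·(-4) / ((-9)·(3)) = -0.888889
ρ = √|-0.888889| = √0.888889 = 0.943
ρ < 1, so Jacobi converges

0.943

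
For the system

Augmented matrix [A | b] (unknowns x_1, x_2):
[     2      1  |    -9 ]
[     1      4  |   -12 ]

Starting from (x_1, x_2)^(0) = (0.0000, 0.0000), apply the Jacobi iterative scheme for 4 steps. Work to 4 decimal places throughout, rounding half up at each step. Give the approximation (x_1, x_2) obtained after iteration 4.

(-3.3750, -2.1094)

Iteration 1:
  x_1 = (-9 - (1)·0.0000) / (2) = -4.5000
  x_2 = (-12 - (1)·0.0000) / (4) = -3.0000
Iteration 2:
  x_1 = (-9 - (1)·-3.0000) / (2) = -3.0000
  x_2 = (-12 - (1)·-4.5000) / (4) = -1.8750
Iteration 3:
  x_1 = (-9 - (1)·-1.8750) / (2) = -3.5625
  x_2 = (-12 - (1)·-3.0000) / (4) = -2.2500
Iteration 4:
  x_1 = (-9 - (1)·-2.2500) / (2) = -3.3750
  x_2 = (-12 - (1)·-3.5625) / (4) = -2.1094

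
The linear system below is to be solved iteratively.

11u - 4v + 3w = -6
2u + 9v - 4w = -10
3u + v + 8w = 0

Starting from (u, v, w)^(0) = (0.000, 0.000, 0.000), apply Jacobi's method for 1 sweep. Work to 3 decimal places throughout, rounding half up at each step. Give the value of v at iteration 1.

Iteration 1:
  u = (-6 - (-4)·0.000 - (3)·0.000) / (11) = -0.545
  v = (-10 - (2)·0.000 - (-4)·0.000) / (9) = -1.111
  w = (0 - (3)·0.000 - (1)·0.000) / (8) = 0.000

-1.111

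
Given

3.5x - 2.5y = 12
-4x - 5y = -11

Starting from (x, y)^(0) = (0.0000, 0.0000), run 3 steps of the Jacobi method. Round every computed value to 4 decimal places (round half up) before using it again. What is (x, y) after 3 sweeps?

Iteration 1:
  x = (12 - (-2.5)·0.0000) / (3.5) = 3.4286
  y = (-11 - (-4)·0.0000) / (-5) = 2.2000
Iteration 2:
  x = (12 - (-2.5)·2.2000) / (3.5) = 5.0000
  y = (-11 - (-4)·3.4286) / (-5) = -0.5429
Iteration 3:
  x = (12 - (-2.5)·-0.5429) / (3.5) = 3.0408
  y = (-11 - (-4)·5.0000) / (-5) = -1.8000

(3.0408, -1.8000)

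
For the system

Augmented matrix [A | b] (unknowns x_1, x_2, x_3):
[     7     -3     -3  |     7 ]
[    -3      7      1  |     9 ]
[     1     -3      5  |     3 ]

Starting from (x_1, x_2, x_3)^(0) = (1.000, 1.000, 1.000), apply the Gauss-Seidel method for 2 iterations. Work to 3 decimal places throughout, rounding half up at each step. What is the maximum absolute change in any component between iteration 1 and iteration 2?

Iteration 1:
  x_1 = (7 - (-3)·1.000 - (-3)·1.000) / (7) = 1.857
  x_2 = (9 - (-3)·1.857 - (1)·1.000) / (7) = 1.939
  x_3 = (3 - (1)·1.857 - (-3)·1.939) / (5) = 1.392
Iteration 2:
  x_1 = (7 - (-3)·1.939 - (-3)·1.392) / (7) = 2.428
  x_2 = (9 - (-3)·2.428 - (1)·1.392) / (7) = 2.127
  x_3 = (3 - (1)·2.428 - (-3)·2.127) / (5) = 1.391
Change: (0.571, 0.188, -0.001) → max |·| = 0.571

0.571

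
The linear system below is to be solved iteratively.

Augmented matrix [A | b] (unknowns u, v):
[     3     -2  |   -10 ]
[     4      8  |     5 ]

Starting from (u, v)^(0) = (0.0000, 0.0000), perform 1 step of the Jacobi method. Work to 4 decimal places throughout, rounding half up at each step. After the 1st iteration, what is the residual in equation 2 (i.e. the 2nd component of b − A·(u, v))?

13.3332

Iteration 1:
  u = (-10 - (-2)·0.0000) / (3) = -3.3333
  v = (5 - (4)·0.0000) / (8) = 0.6250
Residual b − A·x = (1.2499, 13.3332)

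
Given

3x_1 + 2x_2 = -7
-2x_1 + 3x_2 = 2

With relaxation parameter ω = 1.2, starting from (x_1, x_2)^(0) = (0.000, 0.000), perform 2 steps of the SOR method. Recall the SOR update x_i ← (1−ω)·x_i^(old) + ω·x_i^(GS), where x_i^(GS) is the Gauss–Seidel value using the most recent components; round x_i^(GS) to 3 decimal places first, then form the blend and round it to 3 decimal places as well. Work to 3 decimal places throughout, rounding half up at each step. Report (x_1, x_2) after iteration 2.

Iteration 1:
  x_1: GS value = (-7 - (2)·0.000) / (3) = -2.333;  x_1 ← (1−ω)·0.000 + ω·-2.333 = -2.800
  x_2: GS value = (2 - (-2)·-2.800) / (3) = -1.200;  x_2 ← (1−ω)·0.000 + ω·-1.200 = -1.440
Iteration 2:
  x_1: GS value = (-7 - (2)·-1.440) / (3) = -1.373;  x_1 ← (1−ω)·-2.800 + ω·-1.373 = -1.088
  x_2: GS value = (2 - (-2)·-1.088) / (3) = -0.059;  x_2 ← (1−ω)·-1.440 + ω·-0.059 = 0.217

(-1.088, 0.217)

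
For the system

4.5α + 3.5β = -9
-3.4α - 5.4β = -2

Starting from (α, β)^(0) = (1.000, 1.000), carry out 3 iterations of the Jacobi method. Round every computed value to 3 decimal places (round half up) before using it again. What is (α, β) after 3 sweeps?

Iteration 1:
  α = (-9 - (3.5)·1.000) / (4.5) = -2.778
  β = (-2 - (-3.4)·1.000) / (-5.4) = -0.259
Iteration 2:
  α = (-9 - (3.5)·-0.259) / (4.5) = -1.799
  β = (-2 - (-3.4)·-2.778) / (-5.4) = 2.119
Iteration 3:
  α = (-9 - (3.5)·2.119) / (4.5) = -3.648
  β = (-2 - (-3.4)·-1.799) / (-5.4) = 1.503

(-3.648, 1.503)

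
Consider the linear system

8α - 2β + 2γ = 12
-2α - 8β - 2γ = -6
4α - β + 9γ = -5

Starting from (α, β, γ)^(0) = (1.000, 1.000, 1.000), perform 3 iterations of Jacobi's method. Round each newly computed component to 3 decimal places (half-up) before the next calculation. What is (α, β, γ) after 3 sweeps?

Iteration 1:
  α = (12 - (-2)·1.000 - (2)·1.000) / (8) = 1.500
  β = (-6 - (-2)·1.000 - (-2)·1.000) / (-8) = 0.250
  γ = (-5 - (4)·1.000 - (-1)·1.000) / (9) = -0.889
Iteration 2:
  α = (12 - (-2)·0.250 - (2)·-0.889) / (8) = 1.785
  β = (-6 - (-2)·1.500 - (-2)·-0.889) / (-8) = 0.597
  γ = (-5 - (4)·1.500 - (-1)·0.250) / (9) = -1.194
Iteration 3:
  α = (12 - (-2)·0.597 - (2)·-1.194) / (8) = 1.948
  β = (-6 - (-2)·1.785 - (-2)·-1.194) / (-8) = 0.602
  γ = (-5 - (4)·1.785 - (-1)·0.597) / (9) = -1.283

(1.948, 0.602, -1.283)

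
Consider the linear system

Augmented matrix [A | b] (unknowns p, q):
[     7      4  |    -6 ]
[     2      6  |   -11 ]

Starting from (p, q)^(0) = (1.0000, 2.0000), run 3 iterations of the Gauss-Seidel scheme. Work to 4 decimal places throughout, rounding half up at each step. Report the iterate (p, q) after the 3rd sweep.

(0.1542, -1.8847)

Iteration 1:
  p = (-6 - (4)·2.0000) / (7) = -2.0000
  q = (-11 - (2)·-2.0000) / (6) = -1.1667
Iteration 2:
  p = (-6 - (4)·-1.1667) / (7) = -0.1905
  q = (-11 - (2)·-0.1905) / (6) = -1.7698
Iteration 3:
  p = (-6 - (4)·-1.7698) / (7) = 0.1542
  q = (-11 - (2)·0.1542) / (6) = -1.8847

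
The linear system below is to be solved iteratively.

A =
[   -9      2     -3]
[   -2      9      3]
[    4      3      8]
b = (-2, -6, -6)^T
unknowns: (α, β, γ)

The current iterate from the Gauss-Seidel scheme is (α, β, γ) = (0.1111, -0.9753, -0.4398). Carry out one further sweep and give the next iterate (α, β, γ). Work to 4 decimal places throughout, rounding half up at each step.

(0.1521, -0.4863, -0.6437)

One sweep:
  α = (-2 - (2)·-0.9753 - (-3)·-0.4398) / (-9) = 0.1521
  β = (-6 - (-2)·0.1521 - (3)·-0.4398) / (9) = -0.4863
  γ = (-6 - (4)·0.1521 - (3)·-0.4863) / (8) = -0.6437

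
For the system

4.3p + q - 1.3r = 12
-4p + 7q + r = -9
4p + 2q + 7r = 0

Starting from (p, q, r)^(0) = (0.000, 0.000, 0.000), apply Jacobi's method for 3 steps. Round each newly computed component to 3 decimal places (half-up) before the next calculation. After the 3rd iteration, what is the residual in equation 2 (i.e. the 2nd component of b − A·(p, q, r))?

-2.339

Iteration 1:
  p = (12 - (1)·0.000 - (-1.3)·0.000) / (4.3) = 2.791
  q = (-9 - (-4)·0.000 - (1)·0.000) / (7) = -1.286
  r = (0 - (4)·0.000 - (2)·0.000) / (7) = 0.000
Iteration 2:
  p = (12 - (1)·-1.286 - (-1.3)·0.000) / (4.3) = 3.090
  q = (-9 - (-4)·2.791 - (1)·0.000) / (7) = 0.309
  r = (0 - (4)·2.791 - (2)·-1.286) / (7) = -1.227
Iteration 3:
  p = (12 - (1)·0.309 - (-1.3)·-1.227) / (4.3) = 2.348
  q = (-9 - (-4)·3.090 - (1)·-1.227) / (7) = 0.655
  r = (0 - (4)·3.090 - (2)·0.309) / (7) = -1.854
Residual b − A·x = (-1.162, -2.339, 2.276)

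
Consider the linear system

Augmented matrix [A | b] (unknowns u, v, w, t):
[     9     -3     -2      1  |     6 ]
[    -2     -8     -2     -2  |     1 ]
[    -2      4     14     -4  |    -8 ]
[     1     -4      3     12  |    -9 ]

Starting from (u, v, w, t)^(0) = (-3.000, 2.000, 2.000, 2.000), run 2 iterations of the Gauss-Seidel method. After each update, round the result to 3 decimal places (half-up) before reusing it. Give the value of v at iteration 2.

-0.022

Iteration 1:
  u = (6 - (-3)·2.000 - (-2)·2.000 - (1)·2.000) / (9) = 1.556
  v = (1 - (-2)·1.556 - (-2)·2.000 - (-2)·2.000) / (-8) = -1.514
  w = (-8 - (-2)·1.556 - (4)·-1.514 - (-4)·2.000) / (14) = 0.655
  t = (-9 - (1)·1.556 - (-4)·-1.514 - (3)·0.655) / (12) = -1.548
Iteration 2:
  u = (6 - (-3)·-1.514 - (-2)·0.655 - (1)·-1.548) / (9) = 0.480
  v = (1 - (-2)·0.480 - (-2)·0.655 - (-2)·-1.548) / (-8) = -0.022
  w = (-8 - (-2)·0.480 - (4)·-0.022 - (-4)·-1.548) / (14) = -0.939
  t = (-9 - (1)·0.480 - (-4)·-0.022 - (3)·-0.939) / (12) = -0.563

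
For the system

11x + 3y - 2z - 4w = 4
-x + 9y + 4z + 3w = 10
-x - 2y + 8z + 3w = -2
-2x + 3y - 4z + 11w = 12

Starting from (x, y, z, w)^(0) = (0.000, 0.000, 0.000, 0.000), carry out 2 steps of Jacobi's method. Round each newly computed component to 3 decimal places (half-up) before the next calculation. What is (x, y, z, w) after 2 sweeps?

(0.412, 0.899, -0.336, 0.763)

Iteration 1:
  x = (4 - (3)·0.000 - (-2)·0.000 - (-4)·0.000) / (11) = 0.364
  y = (10 - (-1)·0.000 - (4)·0.000 - (3)·0.000) / (9) = 1.111
  z = (-2 - (-1)·0.000 - (-2)·0.000 - (3)·0.000) / (8) = -0.250
  w = (12 - (-2)·0.000 - (3)·0.000 - (-4)·0.000) / (11) = 1.091
Iteration 2:
  x = (4 - (3)·1.111 - (-2)·-0.250 - (-4)·1.091) / (11) = 0.412
  y = (10 - (-1)·0.364 - (4)·-0.250 - (3)·1.091) / (9) = 0.899
  z = (-2 - (-1)·0.364 - (-2)·1.111 - (3)·1.091) / (8) = -0.336
  w = (12 - (-2)·0.364 - (3)·1.111 - (-4)·-0.250) / (11) = 0.763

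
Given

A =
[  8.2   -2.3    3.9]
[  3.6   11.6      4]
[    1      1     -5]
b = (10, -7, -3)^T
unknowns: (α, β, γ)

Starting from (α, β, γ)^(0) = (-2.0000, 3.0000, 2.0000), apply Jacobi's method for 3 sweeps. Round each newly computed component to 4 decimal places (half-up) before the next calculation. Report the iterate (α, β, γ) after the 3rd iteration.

(0.5493, -1.0424, 0.4853)

Iteration 1:
  α = (10 - (-2.3)·3.0000 - (3.9)·2.0000) / (8.2) = 1.1098
  β = (-7 - (3.6)·-2.0000 - (4)·2.0000) / (11.6) = -0.6724
  γ = (-3 - (1)·-2.0000 - (1)·3.0000) / (-5) = 0.8000
Iteration 2:
  α = (10 - (-2.3)·-0.6724 - (3.9)·0.8000) / (8.2) = 0.6504
  β = (-7 - (3.6)·1.1098 - (4)·0.8000) / (11.6) = -1.2237
  γ = (-3 - (1)·1.1098 - (1)·-0.6724) / (-5) = 0.6875
Iteration 3:
  α = (10 - (-2.3)·-1.2237 - (3.9)·0.6875) / (8.2) = 0.5493
  β = (-7 - (3.6)·0.6504 - (4)·0.6875) / (11.6) = -1.0424
  γ = (-3 - (1)·0.6504 - (1)·-1.2237) / (-5) = 0.4853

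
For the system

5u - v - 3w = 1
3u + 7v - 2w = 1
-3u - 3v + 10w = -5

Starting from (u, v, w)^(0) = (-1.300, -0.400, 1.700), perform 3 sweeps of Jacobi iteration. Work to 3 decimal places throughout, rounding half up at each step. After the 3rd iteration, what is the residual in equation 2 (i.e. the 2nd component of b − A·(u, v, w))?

-2.962

Iteration 1:
  u = (1 - (-1)·-0.400 - (-3)·1.700) / (5) = 1.140
  v = (1 - (3)·-1.300 - (-2)·1.700) / (7) = 1.186
  w = (-5 - (-3)·-1.300 - (-3)·-0.400) / (10) = -1.010
Iteration 2:
  u = (1 - (-1)·1.186 - (-3)·-1.010) / (5) = -0.169
  v = (1 - (3)·1.140 - (-2)·-1.010) / (7) = -0.634
  w = (-5 - (-3)·1.140 - (-3)·1.186) / (10) = 0.198
Iteration 3:
  u = (1 - (-1)·-0.634 - (-3)·0.198) / (5) = 0.192
  v = (1 - (3)·-0.169 - (-2)·0.198) / (7) = 0.272
  w = (-5 - (-3)·-0.169 - (-3)·-0.634) / (10) = -0.741
Residual b − A·x = (-1.911, -2.962, 3.802)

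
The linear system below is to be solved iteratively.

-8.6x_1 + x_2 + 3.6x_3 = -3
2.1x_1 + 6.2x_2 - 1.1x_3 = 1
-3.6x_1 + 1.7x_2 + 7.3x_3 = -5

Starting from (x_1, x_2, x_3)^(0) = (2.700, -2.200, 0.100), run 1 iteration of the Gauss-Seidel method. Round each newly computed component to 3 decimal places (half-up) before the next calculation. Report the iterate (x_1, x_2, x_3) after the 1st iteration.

Iteration 1:
  x_1 = (-3 - (1)·-2.200 - (3.6)·0.100) / (-8.6) = 0.135
  x_2 = (1 - (2.1)·0.135 - (-1.1)·0.100) / (6.2) = 0.133
  x_3 = (-5 - (-3.6)·0.135 - (1.7)·0.133) / (7.3) = -0.649

(0.135, 0.133, -0.649)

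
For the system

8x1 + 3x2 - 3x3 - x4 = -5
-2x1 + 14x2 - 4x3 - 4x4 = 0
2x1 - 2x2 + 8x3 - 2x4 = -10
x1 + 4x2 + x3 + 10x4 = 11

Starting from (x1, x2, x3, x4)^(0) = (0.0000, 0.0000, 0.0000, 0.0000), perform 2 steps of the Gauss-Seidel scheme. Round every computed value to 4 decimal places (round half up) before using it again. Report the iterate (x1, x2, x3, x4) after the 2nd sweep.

(-0.8463, -0.0656, -0.7274, 1.2836)

Iteration 1:
  x1 = (-5 - (3)·0.0000 - (-3)·0.0000 - (-1)·0.0000) / (8) = -0.6250
  x2 = (0 - (-2)·-0.6250 - (-4)·0.0000 - (-4)·0.0000) / (14) = -0.0893
  x3 = (-10 - (2)·-0.6250 - (-2)·-0.0893 - (-2)·0.0000) / (8) = -1.1161
  x4 = (11 - (1)·-0.6250 - (4)·-0.0893 - (1)·-1.1161) / (10) = 1.3098
Iteration 2:
  x1 = (-5 - (3)·-0.0893 - (-3)·-1.1161 - (-1)·1.3098) / (8) = -0.8463
  x2 = (0 - (-2)·-0.8463 - (-4)·-1.1161 - (-4)·1.3098) / (14) = -0.0656
  x3 = (-10 - (2)·-0.8463 - (-2)·-0.0656 - (-2)·1.3098) / (8) = -0.7274
  x4 = (11 - (1)·-0.8463 - (4)·-0.0656 - (1)·-0.7274) / (10) = 1.2836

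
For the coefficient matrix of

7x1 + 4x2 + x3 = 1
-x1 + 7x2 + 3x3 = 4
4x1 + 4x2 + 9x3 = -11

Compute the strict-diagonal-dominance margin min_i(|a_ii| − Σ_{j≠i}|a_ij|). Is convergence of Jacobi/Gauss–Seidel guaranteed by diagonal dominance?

1

row 1: |7| − (4+1) = 2
row 2: |7| − (1+3) = 3
row 3: |9| − (4+4) = 1
minimum over rows = 1 → strictly diagonally dominant (convergence guaranteed)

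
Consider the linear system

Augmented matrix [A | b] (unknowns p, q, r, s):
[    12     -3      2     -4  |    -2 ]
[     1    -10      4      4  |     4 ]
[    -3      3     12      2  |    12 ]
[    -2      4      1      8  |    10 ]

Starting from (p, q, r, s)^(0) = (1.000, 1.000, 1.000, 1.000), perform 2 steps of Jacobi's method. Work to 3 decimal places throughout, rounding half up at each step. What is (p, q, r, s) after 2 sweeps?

(0.111, 0.308, 0.792, 0.958)

Iteration 1:
  p = (-2 - (-3)·1.000 - (2)·1.000 - (-4)·1.000) / (12) = 0.250
  q = (4 - (1)·1.000 - (4)·1.000 - (4)·1.000) / (-10) = 0.500
  r = (12 - (-3)·1.000 - (3)·1.000 - (2)·1.000) / (12) = 0.833
  s = (10 - (-2)·1.000 - (4)·1.000 - (1)·1.000) / (8) = 0.875
Iteration 2:
  p = (-2 - (-3)·0.500 - (2)·0.833 - (-4)·0.875) / (12) = 0.111
  q = (4 - (1)·0.250 - (4)·0.833 - (4)·0.875) / (-10) = 0.308
  r = (12 - (-3)·0.250 - (3)·0.500 - (2)·0.875) / (12) = 0.792
  s = (10 - (-2)·0.250 - (4)·0.500 - (1)·0.833) / (8) = 0.958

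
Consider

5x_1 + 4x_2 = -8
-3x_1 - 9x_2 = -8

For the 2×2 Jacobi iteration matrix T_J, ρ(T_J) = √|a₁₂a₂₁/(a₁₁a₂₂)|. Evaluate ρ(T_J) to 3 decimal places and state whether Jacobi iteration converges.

a₁₂a₂₁/(a₁₁a₂₂) = (4)·(-3) / ((5)·(-9)) = 0.266667
ρ = √|0.266667| = √0.266667 = 0.516
ρ < 1, so Jacobi converges

0.516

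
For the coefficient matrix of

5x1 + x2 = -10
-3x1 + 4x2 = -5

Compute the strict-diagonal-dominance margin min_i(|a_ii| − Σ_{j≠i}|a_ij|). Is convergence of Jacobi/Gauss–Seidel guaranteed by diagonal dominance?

1

row 1: |5| − (1) = 4
row 2: |4| − (3) = 1
minimum over rows = 1 → strictly diagonally dominant (convergence guaranteed)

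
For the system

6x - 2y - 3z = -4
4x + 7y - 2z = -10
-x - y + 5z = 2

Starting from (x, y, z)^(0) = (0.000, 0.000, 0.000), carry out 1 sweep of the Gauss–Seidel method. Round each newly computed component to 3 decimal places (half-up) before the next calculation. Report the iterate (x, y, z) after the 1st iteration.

Iteration 1:
  x = (-4 - (-2)·0.000 - (-3)·0.000) / (6) = -0.667
  y = (-10 - (4)·-0.667 - (-2)·0.000) / (7) = -1.047
  z = (2 - (-1)·-0.667 - (-1)·-1.047) / (5) = 0.057

(-0.667, -1.047, 0.057)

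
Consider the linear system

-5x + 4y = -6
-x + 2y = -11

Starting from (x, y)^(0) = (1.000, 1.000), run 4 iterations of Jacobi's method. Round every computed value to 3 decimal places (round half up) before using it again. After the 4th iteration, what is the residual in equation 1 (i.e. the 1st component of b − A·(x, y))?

-0.800

Iteration 1:
  x = (-6 - (4)·1.000) / (-5) = 2.000
  y = (-11 - (-1)·1.000) / (2) = -5.000
Iteration 2:
  x = (-6 - (4)·-5.000) / (-5) = -2.800
  y = (-11 - (-1)·2.000) / (2) = -4.500
Iteration 3:
  x = (-6 - (4)·-4.500) / (-5) = -2.400
  y = (-11 - (-1)·-2.800) / (2) = -6.900
Iteration 4:
  x = (-6 - (4)·-6.900) / (-5) = -4.320
  y = (-11 - (-1)·-2.400) / (2) = -6.700
Residual b − A·x = (-0.800, -1.920)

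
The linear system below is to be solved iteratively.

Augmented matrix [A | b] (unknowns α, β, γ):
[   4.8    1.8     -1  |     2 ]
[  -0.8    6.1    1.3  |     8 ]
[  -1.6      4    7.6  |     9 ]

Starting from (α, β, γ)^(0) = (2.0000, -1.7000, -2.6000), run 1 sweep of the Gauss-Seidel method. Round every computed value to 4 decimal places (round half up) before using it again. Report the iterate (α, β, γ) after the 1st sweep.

Iteration 1:
  α = (2 - (1.8)·-1.7000 - (-1)·-2.6000) / (4.8) = 0.5125
  β = (8 - (-0.8)·0.5125 - (1.3)·-2.6000) / (6.1) = 1.9328
  γ = (9 - (-1.6)·0.5125 - (4)·1.9328) / (7.6) = 0.2748

(0.5125, 1.9328, 0.2748)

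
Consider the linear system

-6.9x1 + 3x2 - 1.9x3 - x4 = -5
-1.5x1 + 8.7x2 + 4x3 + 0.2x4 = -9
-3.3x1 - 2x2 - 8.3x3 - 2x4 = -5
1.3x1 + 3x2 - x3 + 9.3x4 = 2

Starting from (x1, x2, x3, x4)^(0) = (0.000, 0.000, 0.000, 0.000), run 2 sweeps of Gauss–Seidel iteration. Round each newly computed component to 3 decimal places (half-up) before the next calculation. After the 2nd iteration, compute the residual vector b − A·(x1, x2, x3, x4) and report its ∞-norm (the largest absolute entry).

Iteration 1:
  x1 = (-5 - (3)·0.000 - (-1.9)·0.000 - (-1)·0.000) / (-6.9) = 0.725
  x2 = (-9 - (-1.5)·0.725 - (4)·0.000 - (0.2)·0.000) / (8.7) = -0.909
  x3 = (-5 - (-3.3)·0.725 - (-2)·-0.909 - (-2)·0.000) / (-8.3) = 0.533
  x4 = (2 - (1.3)·0.725 - (3)·-0.909 - (-1)·0.533) / (9.3) = 0.464
Iteration 2:
  x1 = (-5 - (3)·-0.909 - (-1.9)·0.533 - (-1)·0.464) / (-6.9) = 0.115
  x2 = (-9 - (-1.5)·0.115 - (4)·0.533 - (0.2)·0.464) / (8.7) = -1.270
  x3 = (-5 - (-3.3)·0.115 - (-2)·-1.270 - (-2)·0.464) / (-8.3) = 0.751
  x4 = (2 - (1.3)·0.115 - (3)·-1.270 - (-1)·0.751) / (9.3) = 0.689
Residual b − A·x = (1.719, -0.920, 0.451, 0.004); ∞-norm = 1.719

1.719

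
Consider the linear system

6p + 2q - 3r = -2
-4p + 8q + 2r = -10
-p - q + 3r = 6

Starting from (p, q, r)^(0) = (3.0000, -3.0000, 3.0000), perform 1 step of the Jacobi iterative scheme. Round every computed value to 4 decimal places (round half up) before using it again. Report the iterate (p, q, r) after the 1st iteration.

(2.1667, -0.5000, 2.0000)

Iteration 1:
  p = (-2 - (2)·-3.0000 - (-3)·3.0000) / (6) = 2.1667
  q = (-10 - (-4)·3.0000 - (2)·3.0000) / (8) = -0.5000
  r = (6 - (-1)·3.0000 - (-1)·-3.0000) / (3) = 2.0000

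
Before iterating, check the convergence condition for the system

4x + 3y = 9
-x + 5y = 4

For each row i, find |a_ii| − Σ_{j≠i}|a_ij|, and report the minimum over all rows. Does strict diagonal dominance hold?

row 1: |4| − (3) = 1
row 2: |5| − (1) = 4
minimum over rows = 1 → strictly diagonally dominant (convergence guaranteed)

1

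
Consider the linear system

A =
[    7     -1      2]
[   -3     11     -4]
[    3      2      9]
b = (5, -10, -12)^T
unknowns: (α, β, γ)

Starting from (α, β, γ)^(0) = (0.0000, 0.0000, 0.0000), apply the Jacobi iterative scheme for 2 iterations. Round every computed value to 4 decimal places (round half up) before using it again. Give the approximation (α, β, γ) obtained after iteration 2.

(0.9654, -1.1991, -1.3694)

Iteration 1:
  α = (5 - (-1)·0.0000 - (2)·0.0000) / (7) = 0.7143
  β = (-10 - (-3)·0.0000 - (-4)·0.0000) / (11) = -0.9091
  γ = (-12 - (3)·0.0000 - (2)·0.0000) / (9) = -1.3333
Iteration 2:
  α = (5 - (-1)·-0.9091 - (2)·-1.3333) / (7) = 0.9654
  β = (-10 - (-3)·0.7143 - (-4)·-1.3333) / (11) = -1.1991
  γ = (-12 - (3)·0.7143 - (2)·-0.9091) / (9) = -1.3694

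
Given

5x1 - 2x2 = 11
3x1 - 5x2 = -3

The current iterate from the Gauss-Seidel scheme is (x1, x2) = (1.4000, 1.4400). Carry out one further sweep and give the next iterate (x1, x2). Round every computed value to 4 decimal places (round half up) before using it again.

One sweep:
  x1 = (11 - (-2)·1.4400) / (5) = 2.7760
  x2 = (-3 - (3)·2.7760) / (-5) = 2.2656

(2.7760, 2.2656)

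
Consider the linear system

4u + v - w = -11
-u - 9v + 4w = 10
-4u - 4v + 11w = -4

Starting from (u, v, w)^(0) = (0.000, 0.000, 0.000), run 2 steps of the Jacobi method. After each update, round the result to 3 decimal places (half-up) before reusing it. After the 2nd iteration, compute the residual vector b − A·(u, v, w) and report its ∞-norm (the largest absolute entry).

Iteration 1:
  u = (-11 - (1)·0.000 - (-1)·0.000) / (4) = -2.750
  v = (10 - (-1)·0.000 - (4)·0.000) / (-9) = -1.111
  w = (-4 - (-4)·0.000 - (-4)·0.000) / (11) = -0.364
Iteration 2:
  u = (-11 - (1)·-1.111 - (-1)·-0.364) / (4) = -2.563
  v = (10 - (-1)·-2.750 - (4)·-0.364) / (-9) = -0.967
  w = (-4 - (-4)·-2.750 - (-4)·-1.111) / (11) = -1.768
Residual b − A·x = (-1.549, 5.806, 1.328); ∞-norm = 5.806

5.806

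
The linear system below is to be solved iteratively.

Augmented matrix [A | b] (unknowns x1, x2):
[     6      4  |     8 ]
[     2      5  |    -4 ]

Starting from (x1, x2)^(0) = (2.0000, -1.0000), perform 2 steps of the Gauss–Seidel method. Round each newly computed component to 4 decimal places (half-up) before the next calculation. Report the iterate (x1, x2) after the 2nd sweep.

Iteration 1:
  x1 = (8 - (4)·-1.0000) / (6) = 2.0000
  x2 = (-4 - (2)·2.0000) / (5) = -1.6000
Iteration 2:
  x1 = (8 - (4)·-1.6000) / (6) = 2.4000
  x2 = (-4 - (2)·2.4000) / (5) = -1.7600

(2.4000, -1.7600)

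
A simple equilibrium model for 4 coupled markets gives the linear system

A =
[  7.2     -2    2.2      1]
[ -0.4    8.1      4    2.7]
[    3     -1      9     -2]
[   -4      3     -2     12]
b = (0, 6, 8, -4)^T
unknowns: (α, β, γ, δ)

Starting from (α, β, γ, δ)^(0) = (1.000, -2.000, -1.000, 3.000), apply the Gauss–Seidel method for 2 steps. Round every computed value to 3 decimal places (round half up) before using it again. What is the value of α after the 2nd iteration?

Iteration 1:
  α = (0 - (-2)·-2.000 - (2.2)·-1.000 - (1)·3.000) / (7.2) = -0.667
  β = (6 - (-0.4)·-0.667 - (4)·-1.000 - (2.7)·3.000) / (8.1) = 0.202
  γ = (8 - (3)·-0.667 - (-1)·0.202 - (-2)·3.000) / (9) = 1.800
  δ = (-4 - (-4)·-0.667 - (3)·0.202 - (-2)·1.800) / (12) = -0.306
Iteration 2:
  α = (0 - (-2)·0.202 - (2.2)·1.800 - (1)·-0.306) / (7.2) = -0.451
  β = (6 - (-0.4)·-0.451 - (4)·1.800 - (2.7)·-0.306) / (8.1) = -0.068
  γ = (8 - (3)·-0.451 - (-1)·-0.068 - (-2)·-0.306) / (9) = 0.964
  δ = (-4 - (-4)·-0.451 - (3)·-0.068 - (-2)·0.964) / (12) = -0.306

-0.451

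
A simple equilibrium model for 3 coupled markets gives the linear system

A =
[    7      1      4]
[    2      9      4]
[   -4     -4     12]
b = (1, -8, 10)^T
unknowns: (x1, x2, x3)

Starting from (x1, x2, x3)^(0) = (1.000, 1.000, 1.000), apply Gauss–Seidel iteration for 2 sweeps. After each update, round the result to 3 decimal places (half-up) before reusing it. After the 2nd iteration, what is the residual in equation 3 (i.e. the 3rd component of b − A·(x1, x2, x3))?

Iteration 1:
  x1 = (1 - (1)·1.000 - (4)·1.000) / (7) = -0.571
  x2 = (-8 - (2)·-0.571 - (4)·1.000) / (9) = -1.206
  x3 = (10 - (-4)·-0.571 - (-4)·-1.206) / (12) = 0.241
Iteration 2:
  x1 = (1 - (1)·-1.206 - (4)·0.241) / (7) = 0.177
  x2 = (-8 - (2)·0.177 - (4)·0.241) / (9) = -1.035
  x3 = (10 - (-4)·0.177 - (-4)·-1.035) / (12) = 0.547
Residual b − A·x = (-1.392, -1.227, 0.004)

0.004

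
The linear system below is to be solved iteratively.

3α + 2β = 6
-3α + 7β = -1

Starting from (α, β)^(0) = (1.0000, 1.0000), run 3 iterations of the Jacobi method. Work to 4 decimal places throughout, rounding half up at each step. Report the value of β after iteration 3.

0.6326

Iteration 1:
  α = (6 - (2)·1.0000) / (3) = 1.3333
  β = (-1 - (-3)·1.0000) / (7) = 0.2857
Iteration 2:
  α = (6 - (2)·0.2857) / (3) = 1.8095
  β = (-1 - (-3)·1.3333) / (7) = 0.4286
Iteration 3:
  α = (6 - (2)·0.4286) / (3) = 1.7143
  β = (-1 - (-3)·1.8095) / (7) = 0.6326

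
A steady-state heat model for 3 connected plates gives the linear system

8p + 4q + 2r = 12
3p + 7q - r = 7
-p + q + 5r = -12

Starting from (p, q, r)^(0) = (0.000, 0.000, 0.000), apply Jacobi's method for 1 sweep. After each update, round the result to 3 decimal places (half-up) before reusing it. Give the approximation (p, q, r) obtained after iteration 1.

(1.500, 1.000, -2.400)

Iteration 1:
  p = (12 - (4)·0.000 - (2)·0.000) / (8) = 1.500
  q = (7 - (3)·0.000 - (-1)·0.000) / (7) = 1.000
  r = (-12 - (-1)·0.000 - (1)·0.000) / (5) = -2.400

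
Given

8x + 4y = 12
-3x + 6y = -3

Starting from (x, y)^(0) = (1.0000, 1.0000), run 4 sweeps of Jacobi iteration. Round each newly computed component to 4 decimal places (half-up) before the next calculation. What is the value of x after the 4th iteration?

1.3750

Iteration 1:
  x = (12 - (4)·1.0000) / (8) = 1.0000
  y = (-3 - (-3)·1.0000) / (6) = 0.0000
Iteration 2:
  x = (12 - (4)·0.0000) / (8) = 1.5000
  y = (-3 - (-3)·1.0000) / (6) = 0.0000
Iteration 3:
  x = (12 - (4)·0.0000) / (8) = 1.5000
  y = (-3 - (-3)·1.5000) / (6) = 0.2500
Iteration 4:
  x = (12 - (4)·0.2500) / (8) = 1.3750
  y = (-3 - (-3)·1.5000) / (6) = 0.2500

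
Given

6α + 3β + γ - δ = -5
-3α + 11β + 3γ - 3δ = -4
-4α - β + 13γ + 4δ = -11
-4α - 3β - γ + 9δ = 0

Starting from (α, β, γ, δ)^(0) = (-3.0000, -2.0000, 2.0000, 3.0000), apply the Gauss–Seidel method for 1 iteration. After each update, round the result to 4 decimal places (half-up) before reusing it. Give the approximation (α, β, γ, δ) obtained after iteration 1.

(0.3333, 0.0000, -1.6667, -0.0371)

Iteration 1:
  α = (-5 - (3)·-2.0000 - (1)·2.0000 - (-1)·3.0000) / (6) = 0.3333
  β = (-4 - (-3)·0.3333 - (3)·2.0000 - (-3)·3.0000) / (11) = 0.0000
  γ = (-11 - (-4)·0.3333 - (-1)·0.0000 - (4)·3.0000) / (13) = -1.6667
  δ = (0 - (-4)·0.3333 - (-3)·0.0000 - (-1)·-1.6667) / (9) = -0.0371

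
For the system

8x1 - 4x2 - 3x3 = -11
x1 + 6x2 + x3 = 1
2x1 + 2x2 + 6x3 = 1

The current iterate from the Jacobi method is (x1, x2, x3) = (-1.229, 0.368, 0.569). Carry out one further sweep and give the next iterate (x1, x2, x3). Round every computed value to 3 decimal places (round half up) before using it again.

(-0.978, 0.277, 0.454)

One sweep:
  x1 = (-11 - (-4)·0.368 - (-3)·0.569) / (8) = -0.978
  x2 = (1 - (1)·-1.229 - (1)·0.569) / (6) = 0.277
  x3 = (1 - (2)·-1.229 - (2)·0.368) / (6) = 0.454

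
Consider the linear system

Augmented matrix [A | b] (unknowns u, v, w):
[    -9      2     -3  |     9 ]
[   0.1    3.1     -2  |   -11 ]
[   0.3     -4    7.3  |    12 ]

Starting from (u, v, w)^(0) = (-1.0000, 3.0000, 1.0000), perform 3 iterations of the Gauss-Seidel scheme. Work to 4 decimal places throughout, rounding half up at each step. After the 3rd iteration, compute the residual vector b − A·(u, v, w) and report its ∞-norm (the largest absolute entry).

0.1810

Iteration 1:
  u = (9 - (2)·3.0000 - (-3)·1.0000) / (-9) = -0.6667
  v = (-11 - (0.1)·-0.6667 - (-2)·1.0000) / (3.1) = -2.8817
  w = (12 - (0.3)·-0.6667 - (-4)·-2.8817) / (7.3) = 0.0922
Iteration 2:
  u = (9 - (2)·-2.8817 - (-3)·0.0922) / (-9) = -1.6711
  v = (-11 - (0.1)·-1.6711 - (-2)·0.0922) / (3.1) = -3.4350
  w = (12 - (0.3)·-1.6711 - (-4)·-3.4350) / (7.3) = -0.1697
Iteration 3:
  u = (9 - (2)·-3.4350 - (-3)·-0.1697) / (-9) = -1.7068
  v = (-11 - (0.1)·-1.7068 - (-2)·-0.1697) / (3.1) = -3.6028
  w = (12 - (0.3)·-1.7068 - (-4)·-3.6028) / (7.3) = -0.2602
Residual b − A·x = (0.0638, -0.1810, 0.0003); ∞-norm = 0.1810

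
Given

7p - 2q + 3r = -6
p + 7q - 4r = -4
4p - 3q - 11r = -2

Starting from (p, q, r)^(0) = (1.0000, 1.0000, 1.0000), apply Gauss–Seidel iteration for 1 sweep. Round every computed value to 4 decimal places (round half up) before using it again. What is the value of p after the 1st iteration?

-1.0000

Iteration 1:
  p = (-6 - (-2)·1.0000 - (3)·1.0000) / (7) = -1.0000
  q = (-4 - (1)·-1.0000 - (-4)·1.0000) / (7) = 0.1429
  r = (-2 - (4)·-1.0000 - (-3)·0.1429) / (-11) = -0.2208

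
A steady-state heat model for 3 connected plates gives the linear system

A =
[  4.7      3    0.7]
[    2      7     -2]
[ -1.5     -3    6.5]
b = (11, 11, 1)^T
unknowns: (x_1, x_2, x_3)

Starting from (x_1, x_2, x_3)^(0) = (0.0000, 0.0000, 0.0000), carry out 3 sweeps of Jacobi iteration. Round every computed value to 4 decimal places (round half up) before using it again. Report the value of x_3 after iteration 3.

0.8941

Iteration 1:
  x_1 = (11 - (3)·0.0000 - (0.7)·0.0000) / (4.7) = 2.3404
  x_2 = (11 - (2)·0.0000 - (-2)·0.0000) / (7) = 1.5714
  x_3 = (1 - (-1.5)·0.0000 - (-3)·0.0000) / (6.5) = 0.1538
Iteration 2:
  x_1 = (11 - (3)·1.5714 - (0.7)·0.1538) / (4.7) = 1.3145
  x_2 = (11 - (2)·2.3404 - (-2)·0.1538) / (7) = 0.9467
  x_3 = (1 - (-1.5)·2.3404 - (-3)·1.5714) / (6.5) = 1.4192
Iteration 3:
  x_1 = (11 - (3)·0.9467 - (0.7)·1.4192) / (4.7) = 1.5248
  x_2 = (11 - (2)·1.3145 - (-2)·1.4192) / (7) = 1.6013
  x_3 = (1 - (-1.5)·1.3145 - (-3)·0.9467) / (6.5) = 0.8941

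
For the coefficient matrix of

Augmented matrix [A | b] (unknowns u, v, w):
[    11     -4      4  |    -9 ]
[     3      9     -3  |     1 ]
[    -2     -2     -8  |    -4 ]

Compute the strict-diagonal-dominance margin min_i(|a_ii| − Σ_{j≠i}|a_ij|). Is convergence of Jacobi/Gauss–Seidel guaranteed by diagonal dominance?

row 1: |11| − (4+4) = 3
row 2: |9| − (3+3) = 3
row 3: |-8| − (2+2) = 4
minimum over rows = 3 → strictly diagonally dominant (convergence guaranteed)

3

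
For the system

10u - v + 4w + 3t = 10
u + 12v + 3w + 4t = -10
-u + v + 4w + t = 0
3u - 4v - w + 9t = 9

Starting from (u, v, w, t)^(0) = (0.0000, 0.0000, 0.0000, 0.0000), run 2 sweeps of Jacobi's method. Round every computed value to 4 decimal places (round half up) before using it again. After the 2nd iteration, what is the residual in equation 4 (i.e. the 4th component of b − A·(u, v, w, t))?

Iteration 1:
  u = (10 - (-1)·0.0000 - (4)·0.0000 - (3)·0.0000) / (10) = 1.0000
  v = (-10 - (1)·0.0000 - (3)·0.0000 - (4)·0.0000) / (12) = -0.8333
  w = (0 - (-1)·0.0000 - (1)·0.0000 - (1)·0.0000) / (4) = 0.0000
  t = (9 - (3)·0.0000 - (-4)·0.0000 - (-1)·0.0000) / (9) = 1.0000
Iteration 2:
  u = (10 - (-1)·-0.8333 - (4)·0.0000 - (3)·1.0000) / (10) = 0.6167
  v = (-10 - (1)·1.0000 - (3)·0.0000 - (4)·1.0000) / (12) = -1.2500
  w = (0 - (-1)·1.0000 - (1)·-0.8333 - (1)·1.0000) / (4) = 0.2083
  t = (9 - (3)·1.0000 - (-4)·-0.8333 - (-1)·0.0000) / (9) = 0.2963
Residual b − A·x = (0.8609, 2.5732, 0.7372, -0.3085)

-0.3085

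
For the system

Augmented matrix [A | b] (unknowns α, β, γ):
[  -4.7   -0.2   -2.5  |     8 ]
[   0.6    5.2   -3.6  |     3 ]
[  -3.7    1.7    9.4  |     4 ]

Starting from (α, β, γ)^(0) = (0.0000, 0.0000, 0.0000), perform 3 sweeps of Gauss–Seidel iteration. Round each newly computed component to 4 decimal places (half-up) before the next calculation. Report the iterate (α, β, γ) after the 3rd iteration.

Iteration 1:
  α = (8 - (-0.2)·0.0000 - (-2.5)·0.0000) / (-4.7) = -1.7021
  β = (3 - (0.6)·-1.7021 - (-3.6)·0.0000) / (5.2) = 0.7733
  γ = (4 - (-3.7)·-1.7021 - (1.7)·0.7733) / (9.4) = -0.3843
Iteration 2:
  α = (8 - (-0.2)·0.7733 - (-2.5)·-0.3843) / (-4.7) = -1.5306
  β = (3 - (0.6)·-1.5306 - (-3.6)·-0.3843) / (5.2) = 0.4875
  γ = (4 - (-3.7)·-1.5306 - (1.7)·0.4875) / (9.4) = -0.2651
Iteration 3:
  α = (8 - (-0.2)·0.4875 - (-2.5)·-0.2651) / (-4.7) = -1.5819
  β = (3 - (0.6)·-1.5819 - (-3.6)·-0.2651) / (5.2) = 0.5759
  γ = (4 - (-3.7)·-1.5819 - (1.7)·0.5759) / (9.4) = -0.3013

(-1.5819, 0.5759, -0.3013)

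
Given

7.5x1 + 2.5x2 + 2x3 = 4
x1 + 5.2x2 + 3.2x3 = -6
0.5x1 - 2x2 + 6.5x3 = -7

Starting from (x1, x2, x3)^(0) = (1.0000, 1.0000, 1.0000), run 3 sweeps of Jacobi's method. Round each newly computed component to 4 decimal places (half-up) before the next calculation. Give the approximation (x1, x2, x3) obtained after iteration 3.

Iteration 1:
  x1 = (4 - (2.5)·1.0000 - (2)·1.0000) / (7.5) = -0.0667
  x2 = (-6 - (1)·1.0000 - (3.2)·1.0000) / (5.2) = -1.9615
  x3 = (-7 - (0.5)·1.0000 - (-2)·1.0000) / (6.5) = -0.8462
Iteration 2:
  x1 = (4 - (2.5)·-1.9615 - (2)·-0.8462) / (7.5) = 1.4128
  x2 = (-6 - (1)·-0.0667 - (3.2)·-0.8462) / (5.2) = -0.6203
  x3 = (-7 - (0.5)·-0.0667 - (-2)·-1.9615) / (6.5) = -1.6753
Iteration 3:
  x1 = (4 - (2.5)·-0.6203 - (2)·-1.6753) / (7.5) = 1.1868
  x2 = (-6 - (1)·1.4128 - (3.2)·-1.6753) / (5.2) = -0.3946
  x3 = (-7 - (0.5)·1.4128 - (-2)·-0.6203) / (6.5) = -1.3765

(1.1868, -0.3946, -1.3765)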